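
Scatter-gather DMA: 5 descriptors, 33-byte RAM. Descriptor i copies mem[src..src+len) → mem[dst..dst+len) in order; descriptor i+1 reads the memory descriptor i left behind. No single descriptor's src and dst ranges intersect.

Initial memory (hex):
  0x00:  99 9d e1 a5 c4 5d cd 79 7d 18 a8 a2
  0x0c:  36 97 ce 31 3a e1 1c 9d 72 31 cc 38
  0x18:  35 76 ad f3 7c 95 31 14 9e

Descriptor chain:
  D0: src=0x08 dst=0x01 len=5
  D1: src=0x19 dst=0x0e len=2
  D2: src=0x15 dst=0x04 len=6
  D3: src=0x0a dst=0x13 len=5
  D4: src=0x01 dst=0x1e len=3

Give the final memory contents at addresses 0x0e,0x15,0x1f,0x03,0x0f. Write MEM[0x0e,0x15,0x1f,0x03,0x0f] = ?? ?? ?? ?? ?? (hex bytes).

MEM[0x0e,0x15,0x1f,0x03,0x0f] = 76 36 18 a8 ad

  after D0: wrote 5B at 0x01 = 7d18a8a236
  after D1: wrote 2B at 0x0e = 76ad
  after D2: wrote 6B at 0x04 = 31cc383576ad
  after D3: wrote 5B at 0x13 = a8a2369776
  after D4: wrote 3B at 0x1e = 7d18a8
query mem[0x0e]=0x76, mem[0x15]=0x36, mem[0x1f]=0x18, mem[0x03]=0xa8, mem[0x0f]=0xad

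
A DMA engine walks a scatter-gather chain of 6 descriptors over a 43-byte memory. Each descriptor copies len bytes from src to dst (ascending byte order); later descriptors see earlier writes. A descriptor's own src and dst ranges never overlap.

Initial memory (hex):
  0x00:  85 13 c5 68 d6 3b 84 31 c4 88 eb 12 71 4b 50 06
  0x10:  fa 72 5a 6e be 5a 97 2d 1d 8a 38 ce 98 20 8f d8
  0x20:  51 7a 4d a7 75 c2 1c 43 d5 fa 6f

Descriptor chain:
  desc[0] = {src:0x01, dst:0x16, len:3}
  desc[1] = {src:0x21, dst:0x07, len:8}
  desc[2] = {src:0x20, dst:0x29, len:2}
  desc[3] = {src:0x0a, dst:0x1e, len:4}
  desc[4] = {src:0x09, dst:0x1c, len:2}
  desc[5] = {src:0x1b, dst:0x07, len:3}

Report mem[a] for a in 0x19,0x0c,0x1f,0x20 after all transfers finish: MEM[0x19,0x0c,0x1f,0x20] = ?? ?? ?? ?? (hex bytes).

#0 dst[0x16+3] := {0x13,0xc5,0x68}
#1 dst[0x07+8] := {0x7a,0x4d,0xa7,0x75,0xc2,0x1c,0x43,0xd5}
#2 dst[0x29+2] := {0x51,0x7a}
#3 dst[0x1e+4] := {0x75,0xc2,0x1c,0x43}
#4 dst[0x1c+2] := {0xa7,0x75}
#5 dst[0x07+3] := {0xce,0xa7,0x75}
query mem[0x19]=0x8a, mem[0x0c]=0x1c, mem[0x1f]=0xc2, mem[0x20]=0x1c

MEM[0x19,0x0c,0x1f,0x20] = 8a 1c c2 1c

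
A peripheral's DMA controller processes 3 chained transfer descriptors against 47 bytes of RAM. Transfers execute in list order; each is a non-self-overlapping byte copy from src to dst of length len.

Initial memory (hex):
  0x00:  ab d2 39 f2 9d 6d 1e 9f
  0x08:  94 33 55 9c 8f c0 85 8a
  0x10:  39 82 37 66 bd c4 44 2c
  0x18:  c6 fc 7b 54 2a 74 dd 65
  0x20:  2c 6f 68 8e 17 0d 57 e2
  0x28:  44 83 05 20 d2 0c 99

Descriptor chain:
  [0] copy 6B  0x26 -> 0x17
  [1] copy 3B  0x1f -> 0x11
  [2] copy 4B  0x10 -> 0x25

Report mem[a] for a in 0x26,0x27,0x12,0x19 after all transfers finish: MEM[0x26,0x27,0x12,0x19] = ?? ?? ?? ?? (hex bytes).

D0: mem[0x17..0x1c] <- [57 e2 44 83 05 20]
D1: mem[0x11..0x13] <- [65 2c 6f]
D2: mem[0x25..0x28] <- [39 65 2c 6f]
query mem[0x26]=0x65, mem[0x27]=0x2c, mem[0x12]=0x2c, mem[0x19]=0x44

MEM[0x26,0x27,0x12,0x19] = 65 2c 2c 44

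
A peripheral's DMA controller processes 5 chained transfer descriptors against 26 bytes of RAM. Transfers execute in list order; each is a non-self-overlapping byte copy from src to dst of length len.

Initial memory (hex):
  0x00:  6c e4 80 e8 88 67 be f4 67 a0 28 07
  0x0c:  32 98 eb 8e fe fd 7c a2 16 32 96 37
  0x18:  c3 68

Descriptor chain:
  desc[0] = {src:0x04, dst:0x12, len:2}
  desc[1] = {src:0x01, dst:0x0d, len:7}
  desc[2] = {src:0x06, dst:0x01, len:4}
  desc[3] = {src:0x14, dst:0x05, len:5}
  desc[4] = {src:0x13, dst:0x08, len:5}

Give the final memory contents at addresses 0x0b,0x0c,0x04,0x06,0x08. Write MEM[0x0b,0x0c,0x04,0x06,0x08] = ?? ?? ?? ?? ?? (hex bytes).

#0 dst[0x12+2] := {0x88,0x67}
#1 dst[0x0d+7] := {0xe4,0x80,0xe8,0x88,0x67,0xbe,0xf4}
#2 dst[0x01+4] := {0xbe,0xf4,0x67,0xa0}
#3 dst[0x05+5] := {0x16,0x32,0x96,0x37,0xc3}
#4 dst[0x08+5] := {0xf4,0x16,0x32,0x96,0x37}
query mem[0x0b]=0x96, mem[0x0c]=0x37, mem[0x04]=0xa0, mem[0x06]=0x32, mem[0x08]=0xf4

MEM[0x0b,0x0c,0x04,0x06,0x08] = 96 37 a0 32 f4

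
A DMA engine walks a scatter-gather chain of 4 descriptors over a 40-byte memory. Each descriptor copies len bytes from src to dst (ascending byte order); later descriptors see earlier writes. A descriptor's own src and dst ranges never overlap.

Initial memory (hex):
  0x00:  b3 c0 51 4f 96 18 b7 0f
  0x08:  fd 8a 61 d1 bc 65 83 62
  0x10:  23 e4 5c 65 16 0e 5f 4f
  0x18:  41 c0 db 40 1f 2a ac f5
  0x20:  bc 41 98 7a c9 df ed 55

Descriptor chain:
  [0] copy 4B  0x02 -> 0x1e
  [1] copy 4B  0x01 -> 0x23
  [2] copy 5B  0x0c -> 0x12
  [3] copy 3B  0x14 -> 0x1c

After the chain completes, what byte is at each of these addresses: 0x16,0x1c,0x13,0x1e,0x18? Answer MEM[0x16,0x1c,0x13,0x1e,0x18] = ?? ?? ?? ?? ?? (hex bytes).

MEM[0x16,0x1c,0x13,0x1e,0x18] = 23 83 65 23 41

D0: mem[0x1e..0x21] <- [51 4f 96 18]
D1: mem[0x23..0x26] <- [c0 51 4f 96]
D2: mem[0x12..0x16] <- [bc 65 83 62 23]
D3: mem[0x1c..0x1e] <- [83 62 23]
query mem[0x16]=0x23, mem[0x1c]=0x83, mem[0x13]=0x65, mem[0x1e]=0x23, mem[0x18]=0x41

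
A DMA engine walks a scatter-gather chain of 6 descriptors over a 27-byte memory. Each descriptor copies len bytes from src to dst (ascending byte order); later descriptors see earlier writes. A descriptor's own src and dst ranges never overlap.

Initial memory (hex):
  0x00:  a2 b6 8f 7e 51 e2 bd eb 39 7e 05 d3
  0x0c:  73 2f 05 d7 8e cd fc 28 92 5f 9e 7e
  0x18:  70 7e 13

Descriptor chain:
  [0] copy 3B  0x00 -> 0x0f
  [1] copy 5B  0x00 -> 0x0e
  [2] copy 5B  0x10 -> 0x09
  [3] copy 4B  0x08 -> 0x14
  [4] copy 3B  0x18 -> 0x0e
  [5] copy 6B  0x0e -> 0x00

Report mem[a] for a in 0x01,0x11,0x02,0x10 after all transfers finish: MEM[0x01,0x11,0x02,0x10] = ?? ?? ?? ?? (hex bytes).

MEM[0x01,0x11,0x02,0x10] = 7e 7e 13 13

D0: mem[0x0f..0x11] <- [a2 b6 8f]
D1: mem[0x0e..0x12] <- [a2 b6 8f 7e 51]
D2: mem[0x09..0x0d] <- [8f 7e 51 28 92]
D3: mem[0x14..0x17] <- [39 8f 7e 51]
D4: mem[0x0e..0x10] <- [70 7e 13]
D5: mem[0x00..0x05] <- [70 7e 13 7e 51 28]
query mem[0x01]=0x7e, mem[0x11]=0x7e, mem[0x02]=0x13, mem[0x10]=0x13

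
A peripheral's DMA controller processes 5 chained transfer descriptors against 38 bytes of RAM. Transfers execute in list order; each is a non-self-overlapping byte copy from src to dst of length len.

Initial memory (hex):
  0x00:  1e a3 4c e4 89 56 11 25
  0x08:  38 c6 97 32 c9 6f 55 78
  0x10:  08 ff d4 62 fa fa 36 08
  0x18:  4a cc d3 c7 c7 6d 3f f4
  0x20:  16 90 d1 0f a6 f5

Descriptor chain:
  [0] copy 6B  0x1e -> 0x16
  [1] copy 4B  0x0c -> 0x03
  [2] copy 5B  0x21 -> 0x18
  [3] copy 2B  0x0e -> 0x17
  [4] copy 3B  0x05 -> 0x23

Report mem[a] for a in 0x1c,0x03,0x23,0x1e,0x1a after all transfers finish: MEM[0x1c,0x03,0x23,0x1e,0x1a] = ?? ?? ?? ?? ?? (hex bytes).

MEM[0x1c,0x03,0x23,0x1e,0x1a] = f5 c9 55 3f 0f

  after D0: wrote 6B at 0x16 = 3ff41690d10f
  after D1: wrote 4B at 0x03 = c96f5578
  after D2: wrote 5B at 0x18 = 90d10fa6f5
  after D3: wrote 2B at 0x17 = 5578
  after D4: wrote 3B at 0x23 = 557825
query mem[0x1c]=0xf5, mem[0x03]=0xc9, mem[0x23]=0x55, mem[0x1e]=0x3f, mem[0x1a]=0x0f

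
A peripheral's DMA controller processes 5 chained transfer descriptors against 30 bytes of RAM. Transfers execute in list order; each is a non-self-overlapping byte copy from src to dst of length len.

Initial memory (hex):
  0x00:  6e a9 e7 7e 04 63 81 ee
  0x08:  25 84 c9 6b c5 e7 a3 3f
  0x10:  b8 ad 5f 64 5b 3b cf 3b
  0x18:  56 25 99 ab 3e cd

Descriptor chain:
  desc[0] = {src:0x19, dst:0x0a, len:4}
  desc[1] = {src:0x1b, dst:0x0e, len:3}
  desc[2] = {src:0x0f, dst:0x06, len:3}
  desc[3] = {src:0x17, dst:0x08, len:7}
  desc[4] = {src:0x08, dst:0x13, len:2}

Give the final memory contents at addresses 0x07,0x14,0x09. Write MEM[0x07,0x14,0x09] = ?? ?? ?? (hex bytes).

MEM[0x07,0x14,0x09] = cd 56 56

  after D0: wrote 4B at 0x0a = 2599ab3e
  after D1: wrote 3B at 0x0e = ab3ecd
  after D2: wrote 3B at 0x06 = 3ecdad
  after D3: wrote 7B at 0x08 = 3b562599ab3ecd
  after D4: wrote 2B at 0x13 = 3b56
query mem[0x07]=0xcd, mem[0x14]=0x56, mem[0x09]=0x56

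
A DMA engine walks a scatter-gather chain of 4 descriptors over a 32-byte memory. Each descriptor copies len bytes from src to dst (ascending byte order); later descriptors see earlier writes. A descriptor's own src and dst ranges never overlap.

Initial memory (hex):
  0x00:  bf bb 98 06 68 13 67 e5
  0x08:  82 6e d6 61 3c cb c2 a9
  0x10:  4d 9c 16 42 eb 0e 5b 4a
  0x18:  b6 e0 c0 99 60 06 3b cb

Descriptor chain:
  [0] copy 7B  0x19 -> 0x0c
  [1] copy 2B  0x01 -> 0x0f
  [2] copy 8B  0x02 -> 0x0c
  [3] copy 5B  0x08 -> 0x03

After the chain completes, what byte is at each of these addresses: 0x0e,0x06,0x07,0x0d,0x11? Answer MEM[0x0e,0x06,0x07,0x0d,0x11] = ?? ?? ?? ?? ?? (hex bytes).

MEM[0x0e,0x06,0x07,0x0d,0x11] = 68 61 98 06 e5

D0: mem[0x0c..0x12] <- [e0 c0 99 60 06 3b cb]
D1: mem[0x0f..0x10] <- [bb 98]
D2: mem[0x0c..0x13] <- [98 06 68 13 67 e5 82 6e]
D3: mem[0x03..0x07] <- [82 6e d6 61 98]
query mem[0x0e]=0x68, mem[0x06]=0x61, mem[0x07]=0x98, mem[0x0d]=0x06, mem[0x11]=0xe5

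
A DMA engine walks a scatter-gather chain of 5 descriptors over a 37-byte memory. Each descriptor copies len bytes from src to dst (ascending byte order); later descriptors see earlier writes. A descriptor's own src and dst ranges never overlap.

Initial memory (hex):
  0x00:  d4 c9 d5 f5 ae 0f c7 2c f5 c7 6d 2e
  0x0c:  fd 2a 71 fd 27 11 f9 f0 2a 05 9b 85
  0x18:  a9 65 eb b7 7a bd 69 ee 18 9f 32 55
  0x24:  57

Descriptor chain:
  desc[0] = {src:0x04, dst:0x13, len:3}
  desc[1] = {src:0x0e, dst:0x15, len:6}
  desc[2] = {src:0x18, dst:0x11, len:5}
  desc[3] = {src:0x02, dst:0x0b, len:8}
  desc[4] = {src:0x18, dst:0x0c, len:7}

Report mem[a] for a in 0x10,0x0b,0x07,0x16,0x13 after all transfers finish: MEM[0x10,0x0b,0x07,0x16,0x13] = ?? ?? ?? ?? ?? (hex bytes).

[0] 0x04->0x13 len=3 : ae 0f c7
[1] 0x0e->0x15 len=6 : 71 fd 27 11 f9 ae
[2] 0x18->0x11 len=5 : 11 f9 ae b7 7a
[3] 0x02->0x0b len=8 : d5 f5 ae 0f c7 2c f5 c7
[4] 0x18->0x0c len=7 : 11 f9 ae b7 7a bd 69
query mem[0x10]=0x7a, mem[0x0b]=0xd5, mem[0x07]=0x2c, mem[0x16]=0xfd, mem[0x13]=0xae

MEM[0x10,0x0b,0x07,0x16,0x13] = 7a d5 2c fd ae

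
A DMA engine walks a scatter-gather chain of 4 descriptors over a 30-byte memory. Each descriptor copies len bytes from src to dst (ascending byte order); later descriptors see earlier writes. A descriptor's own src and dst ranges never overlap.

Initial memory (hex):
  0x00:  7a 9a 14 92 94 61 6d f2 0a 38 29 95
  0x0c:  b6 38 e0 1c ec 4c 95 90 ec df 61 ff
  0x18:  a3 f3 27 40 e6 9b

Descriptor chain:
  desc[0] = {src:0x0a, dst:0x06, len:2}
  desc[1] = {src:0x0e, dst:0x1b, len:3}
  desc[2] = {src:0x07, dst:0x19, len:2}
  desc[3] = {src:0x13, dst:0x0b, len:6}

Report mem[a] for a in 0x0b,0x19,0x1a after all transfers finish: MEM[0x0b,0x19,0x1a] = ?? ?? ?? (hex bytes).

D0: mem[0x06..0x07] <- [29 95]
D1: mem[0x1b..0x1d] <- [e0 1c ec]
D2: mem[0x19..0x1a] <- [95 0a]
D3: mem[0x0b..0x10] <- [90 ec df 61 ff a3]
query mem[0x0b]=0x90, mem[0x19]=0x95, mem[0x1a]=0x0a

MEM[0x0b,0x19,0x1a] = 90 95 0a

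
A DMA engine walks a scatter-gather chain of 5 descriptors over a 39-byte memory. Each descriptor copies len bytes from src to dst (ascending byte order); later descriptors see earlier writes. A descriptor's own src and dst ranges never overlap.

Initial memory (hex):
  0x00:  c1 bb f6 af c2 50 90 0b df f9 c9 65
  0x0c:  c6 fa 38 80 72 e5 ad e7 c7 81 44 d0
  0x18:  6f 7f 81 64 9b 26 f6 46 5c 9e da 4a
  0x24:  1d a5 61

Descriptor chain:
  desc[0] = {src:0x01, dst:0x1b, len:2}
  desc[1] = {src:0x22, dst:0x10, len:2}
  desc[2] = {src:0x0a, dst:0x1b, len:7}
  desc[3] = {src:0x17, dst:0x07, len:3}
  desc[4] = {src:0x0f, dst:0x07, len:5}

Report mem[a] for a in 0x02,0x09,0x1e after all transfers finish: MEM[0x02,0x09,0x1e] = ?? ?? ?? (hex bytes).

MEM[0x02,0x09,0x1e] = f6 4a fa

  after D0: wrote 2B at 0x1b = bbf6
  after D1: wrote 2B at 0x10 = da4a
  after D2: wrote 7B at 0x1b = c965c6fa3880da
  after D3: wrote 3B at 0x07 = d06f7f
  after D4: wrote 5B at 0x07 = 80da4aade7
query mem[0x02]=0xf6, mem[0x09]=0x4a, mem[0x1e]=0xfa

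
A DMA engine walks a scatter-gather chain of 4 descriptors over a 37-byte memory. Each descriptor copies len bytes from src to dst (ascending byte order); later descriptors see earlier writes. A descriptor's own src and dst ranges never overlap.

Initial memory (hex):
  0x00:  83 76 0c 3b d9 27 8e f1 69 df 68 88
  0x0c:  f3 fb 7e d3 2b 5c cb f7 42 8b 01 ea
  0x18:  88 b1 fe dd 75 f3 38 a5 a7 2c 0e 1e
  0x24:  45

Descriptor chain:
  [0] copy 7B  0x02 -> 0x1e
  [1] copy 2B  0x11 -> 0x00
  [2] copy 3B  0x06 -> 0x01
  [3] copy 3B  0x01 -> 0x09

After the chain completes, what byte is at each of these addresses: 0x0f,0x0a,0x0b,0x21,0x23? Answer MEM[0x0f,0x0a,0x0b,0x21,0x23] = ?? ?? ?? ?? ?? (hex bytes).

D0: mem[0x1e..0x24] <- [0c 3b d9 27 8e f1 69]
D1: mem[0x00..0x01] <- [5c cb]
D2: mem[0x01..0x03] <- [8e f1 69]
D3: mem[0x09..0x0b] <- [8e f1 69]
query mem[0x0f]=0xd3, mem[0x0a]=0xf1, mem[0x0b]=0x69, mem[0x21]=0x27, mem[0x23]=0xf1

MEM[0x0f,0x0a,0x0b,0x21,0x23] = d3 f1 69 27 f1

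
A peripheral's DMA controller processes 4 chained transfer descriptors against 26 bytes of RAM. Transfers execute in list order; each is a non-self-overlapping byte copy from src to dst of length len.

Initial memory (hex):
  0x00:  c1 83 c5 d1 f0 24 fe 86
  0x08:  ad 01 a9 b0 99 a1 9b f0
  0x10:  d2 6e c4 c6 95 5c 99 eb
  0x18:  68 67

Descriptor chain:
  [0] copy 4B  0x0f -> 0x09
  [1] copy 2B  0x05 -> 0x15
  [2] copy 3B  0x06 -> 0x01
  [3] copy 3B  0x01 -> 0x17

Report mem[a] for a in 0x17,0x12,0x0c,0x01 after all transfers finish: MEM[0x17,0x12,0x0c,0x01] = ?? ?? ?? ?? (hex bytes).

#0 dst[0x09+4] := {0xf0,0xd2,0x6e,0xc4}
#1 dst[0x15+2] := {0x24,0xfe}
#2 dst[0x01+3] := {0xfe,0x86,0xad}
#3 dst[0x17+3] := {0xfe,0x86,0xad}
query mem[0x17]=0xfe, mem[0x12]=0xc4, mem[0x0c]=0xc4, mem[0x01]=0xfe

MEM[0x17,0x12,0x0c,0x01] = fe c4 c4 fe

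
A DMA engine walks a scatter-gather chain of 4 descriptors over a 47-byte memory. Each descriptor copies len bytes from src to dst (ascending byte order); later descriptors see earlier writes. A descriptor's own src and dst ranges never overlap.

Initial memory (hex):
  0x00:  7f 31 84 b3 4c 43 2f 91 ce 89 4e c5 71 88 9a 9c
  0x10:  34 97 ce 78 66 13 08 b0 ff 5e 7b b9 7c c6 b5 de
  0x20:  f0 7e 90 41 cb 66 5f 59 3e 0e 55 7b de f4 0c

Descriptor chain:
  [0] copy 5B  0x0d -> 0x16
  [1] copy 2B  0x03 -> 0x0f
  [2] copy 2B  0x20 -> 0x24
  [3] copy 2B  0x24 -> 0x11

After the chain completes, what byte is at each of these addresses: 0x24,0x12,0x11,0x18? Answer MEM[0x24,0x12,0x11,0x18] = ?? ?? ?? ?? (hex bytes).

MEM[0x24,0x12,0x11,0x18] = f0 7e f0 9c

  after D0: wrote 5B at 0x16 = 889a9c3497
  after D1: wrote 2B at 0x0f = b34c
  after D2: wrote 2B at 0x24 = f07e
  after D3: wrote 2B at 0x11 = f07e
query mem[0x24]=0xf0, mem[0x12]=0x7e, mem[0x11]=0xf0, mem[0x18]=0x9c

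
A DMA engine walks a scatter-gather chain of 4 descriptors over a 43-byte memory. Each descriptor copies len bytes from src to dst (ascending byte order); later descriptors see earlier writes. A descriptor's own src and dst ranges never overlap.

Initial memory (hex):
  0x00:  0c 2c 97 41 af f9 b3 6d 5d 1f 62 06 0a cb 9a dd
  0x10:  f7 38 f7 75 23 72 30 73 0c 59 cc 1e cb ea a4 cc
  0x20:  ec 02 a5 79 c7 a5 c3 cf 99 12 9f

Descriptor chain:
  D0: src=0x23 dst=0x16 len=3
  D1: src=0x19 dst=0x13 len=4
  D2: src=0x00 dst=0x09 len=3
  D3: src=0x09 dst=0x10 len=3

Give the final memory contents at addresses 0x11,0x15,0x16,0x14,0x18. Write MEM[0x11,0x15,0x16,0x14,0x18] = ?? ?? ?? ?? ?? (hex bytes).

MEM[0x11,0x15,0x16,0x14,0x18] = 2c 1e cb cc a5

#0 dst[0x16+3] := {0x79,0xc7,0xa5}
#1 dst[0x13+4] := {0x59,0xcc,0x1e,0xcb}
#2 dst[0x09+3] := {0x0c,0x2c,0x97}
#3 dst[0x10+3] := {0x0c,0x2c,0x97}
query mem[0x11]=0x2c, mem[0x15]=0x1e, mem[0x16]=0xcb, mem[0x14]=0xcc, mem[0x18]=0xa5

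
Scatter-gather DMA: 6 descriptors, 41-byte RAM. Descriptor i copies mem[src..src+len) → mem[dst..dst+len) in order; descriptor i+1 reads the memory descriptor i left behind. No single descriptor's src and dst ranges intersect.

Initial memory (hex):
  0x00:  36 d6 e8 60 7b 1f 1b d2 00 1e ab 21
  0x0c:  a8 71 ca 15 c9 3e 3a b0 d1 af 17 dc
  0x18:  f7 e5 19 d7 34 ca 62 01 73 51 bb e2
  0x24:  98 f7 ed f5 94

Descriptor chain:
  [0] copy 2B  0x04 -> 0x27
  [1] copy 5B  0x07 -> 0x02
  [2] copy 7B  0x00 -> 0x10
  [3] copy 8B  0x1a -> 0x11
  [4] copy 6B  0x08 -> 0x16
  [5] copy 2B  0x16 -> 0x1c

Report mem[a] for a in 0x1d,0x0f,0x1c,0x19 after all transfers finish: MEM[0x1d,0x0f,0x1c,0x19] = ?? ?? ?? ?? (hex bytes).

MEM[0x1d,0x0f,0x1c,0x19] = 1e 15 00 21

[0] 0x04->0x27 len=2 : 7b 1f
[1] 0x07->0x02 len=5 : d2 00 1e ab 21
[2] 0x00->0x10 len=7 : 36 d6 d2 00 1e ab 21
[3] 0x1a->0x11 len=8 : 19 d7 34 ca 62 01 73 51
[4] 0x08->0x16 len=6 : 00 1e ab 21 a8 71
[5] 0x16->0x1c len=2 : 00 1e
query mem[0x1d]=0x1e, mem[0x0f]=0x15, mem[0x1c]=0x00, mem[0x19]=0x21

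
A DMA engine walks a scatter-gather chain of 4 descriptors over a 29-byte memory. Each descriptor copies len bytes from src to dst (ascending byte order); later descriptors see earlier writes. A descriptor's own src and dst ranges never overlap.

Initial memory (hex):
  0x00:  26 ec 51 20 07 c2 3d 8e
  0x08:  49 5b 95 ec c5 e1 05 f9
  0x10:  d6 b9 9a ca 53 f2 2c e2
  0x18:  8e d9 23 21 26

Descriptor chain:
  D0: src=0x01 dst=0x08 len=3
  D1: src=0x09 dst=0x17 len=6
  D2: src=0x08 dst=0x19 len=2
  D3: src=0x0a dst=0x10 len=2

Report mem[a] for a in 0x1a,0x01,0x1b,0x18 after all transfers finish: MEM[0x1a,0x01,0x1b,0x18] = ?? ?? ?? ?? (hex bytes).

#0 dst[0x08+3] := {0xec,0x51,0x20}
#1 dst[0x17+6] := {0x51,0x20,0xec,0xc5,0xe1,0x05}
#2 dst[0x19+2] := {0xec,0x51}
#3 dst[0x10+2] := {0x20,0xec}
query mem[0x1a]=0x51, mem[0x01]=0xec, mem[0x1b]=0xe1, mem[0x18]=0x20

MEM[0x1a,0x01,0x1b,0x18] = 51 ec e1 20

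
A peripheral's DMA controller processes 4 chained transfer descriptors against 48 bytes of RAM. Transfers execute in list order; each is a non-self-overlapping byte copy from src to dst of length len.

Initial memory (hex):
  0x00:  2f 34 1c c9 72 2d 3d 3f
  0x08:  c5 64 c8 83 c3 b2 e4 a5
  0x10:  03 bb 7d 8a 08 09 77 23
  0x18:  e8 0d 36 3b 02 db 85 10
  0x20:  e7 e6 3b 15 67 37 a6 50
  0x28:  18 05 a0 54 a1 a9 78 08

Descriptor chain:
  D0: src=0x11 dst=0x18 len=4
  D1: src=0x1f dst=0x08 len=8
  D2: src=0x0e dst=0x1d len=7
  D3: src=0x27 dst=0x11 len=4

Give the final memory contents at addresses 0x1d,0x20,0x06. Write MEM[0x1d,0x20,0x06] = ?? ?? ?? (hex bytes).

  after D0: wrote 4B at 0x18 = bb7d8a08
  after D1: wrote 8B at 0x08 = 10e7e63b156737a6
  after D2: wrote 7B at 0x1d = 37a603bb7d8a08
  after D3: wrote 4B at 0x11 = 501805a0
query mem[0x1d]=0x37, mem[0x20]=0xbb, mem[0x06]=0x3d

MEM[0x1d,0x20,0x06] = 37 bb 3d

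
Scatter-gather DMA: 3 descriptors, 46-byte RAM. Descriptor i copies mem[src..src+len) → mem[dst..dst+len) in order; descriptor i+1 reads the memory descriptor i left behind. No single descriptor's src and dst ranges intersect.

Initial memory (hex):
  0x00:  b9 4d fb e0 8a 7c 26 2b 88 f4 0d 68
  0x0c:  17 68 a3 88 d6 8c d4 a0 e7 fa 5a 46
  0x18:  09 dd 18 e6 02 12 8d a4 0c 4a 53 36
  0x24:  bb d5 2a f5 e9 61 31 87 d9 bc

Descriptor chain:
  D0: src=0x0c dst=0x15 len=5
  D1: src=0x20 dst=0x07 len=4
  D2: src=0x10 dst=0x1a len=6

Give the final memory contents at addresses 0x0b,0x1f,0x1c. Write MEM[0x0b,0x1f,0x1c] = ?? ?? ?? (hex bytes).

D0: mem[0x15..0x19] <- [17 68 a3 88 d6]
D1: mem[0x07..0x0a] <- [0c 4a 53 36]
D2: mem[0x1a..0x1f] <- [d6 8c d4 a0 e7 17]
query mem[0x0b]=0x68, mem[0x1f]=0x17, mem[0x1c]=0xd4

MEM[0x0b,0x1f,0x1c] = 68 17 d4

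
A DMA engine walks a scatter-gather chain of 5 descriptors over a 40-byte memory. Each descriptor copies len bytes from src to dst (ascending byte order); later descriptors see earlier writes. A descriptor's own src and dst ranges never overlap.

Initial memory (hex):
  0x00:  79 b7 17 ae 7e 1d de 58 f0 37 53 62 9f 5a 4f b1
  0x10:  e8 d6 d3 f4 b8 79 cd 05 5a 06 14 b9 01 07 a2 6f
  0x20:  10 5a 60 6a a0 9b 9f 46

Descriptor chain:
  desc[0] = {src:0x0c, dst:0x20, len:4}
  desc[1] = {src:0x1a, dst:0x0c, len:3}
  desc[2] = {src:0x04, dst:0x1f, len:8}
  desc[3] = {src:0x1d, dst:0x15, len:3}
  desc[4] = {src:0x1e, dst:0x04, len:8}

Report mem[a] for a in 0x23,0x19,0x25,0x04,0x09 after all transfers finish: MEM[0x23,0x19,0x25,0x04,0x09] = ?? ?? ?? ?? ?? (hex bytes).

MEM[0x23,0x19,0x25,0x04,0x09] = f0 06 53 a2 f0

D0: mem[0x20..0x23] <- [9f 5a 4f b1]
D1: mem[0x0c..0x0e] <- [14 b9 01]
D2: mem[0x1f..0x26] <- [7e 1d de 58 f0 37 53 62]
D3: mem[0x15..0x17] <- [07 a2 7e]
D4: mem[0x04..0x0b] <- [a2 7e 1d de 58 f0 37 53]
query mem[0x23]=0xf0, mem[0x19]=0x06, mem[0x25]=0x53, mem[0x04]=0xa2, mem[0x09]=0xf0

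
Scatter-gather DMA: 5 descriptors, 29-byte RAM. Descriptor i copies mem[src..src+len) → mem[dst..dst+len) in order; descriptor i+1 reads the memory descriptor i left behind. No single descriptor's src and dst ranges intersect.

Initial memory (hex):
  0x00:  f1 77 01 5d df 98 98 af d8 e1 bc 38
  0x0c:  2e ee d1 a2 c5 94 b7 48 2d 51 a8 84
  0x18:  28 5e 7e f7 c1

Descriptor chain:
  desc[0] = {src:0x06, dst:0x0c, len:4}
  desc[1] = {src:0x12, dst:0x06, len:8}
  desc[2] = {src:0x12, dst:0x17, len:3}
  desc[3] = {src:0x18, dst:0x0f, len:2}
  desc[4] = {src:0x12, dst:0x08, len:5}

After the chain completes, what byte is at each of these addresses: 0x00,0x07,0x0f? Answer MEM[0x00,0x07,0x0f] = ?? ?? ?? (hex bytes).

MEM[0x00,0x07,0x0f] = f1 48 48

  after D0: wrote 4B at 0x0c = 98afd8e1
  after D1: wrote 8B at 0x06 = b7482d51a884285e
  after D2: wrote 3B at 0x17 = b7482d
  after D3: wrote 2B at 0x0f = 482d
  after D4: wrote 5B at 0x08 = b7482d51a8
query mem[0x00]=0xf1, mem[0x07]=0x48, mem[0x0f]=0x48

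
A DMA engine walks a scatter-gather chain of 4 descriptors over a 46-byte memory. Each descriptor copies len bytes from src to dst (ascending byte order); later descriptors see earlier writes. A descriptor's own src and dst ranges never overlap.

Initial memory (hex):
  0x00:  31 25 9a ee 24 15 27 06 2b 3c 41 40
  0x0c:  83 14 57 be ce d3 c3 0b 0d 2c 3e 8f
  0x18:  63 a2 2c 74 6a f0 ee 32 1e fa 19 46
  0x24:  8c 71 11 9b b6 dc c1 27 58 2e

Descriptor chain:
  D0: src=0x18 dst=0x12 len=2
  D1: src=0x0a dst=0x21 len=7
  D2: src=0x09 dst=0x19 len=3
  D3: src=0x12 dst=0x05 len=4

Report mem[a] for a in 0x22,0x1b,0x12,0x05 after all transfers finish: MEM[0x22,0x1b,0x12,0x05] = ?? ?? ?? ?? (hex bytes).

  after D0: wrote 2B at 0x12 = 63a2
  after D1: wrote 7B at 0x21 = 4140831457bece
  after D2: wrote 3B at 0x19 = 3c4140
  after D3: wrote 4B at 0x05 = 63a20d2c
query mem[0x22]=0x40, mem[0x1b]=0x40, mem[0x12]=0x63, mem[0x05]=0x63

MEM[0x22,0x1b,0x12,0x05] = 40 40 63 63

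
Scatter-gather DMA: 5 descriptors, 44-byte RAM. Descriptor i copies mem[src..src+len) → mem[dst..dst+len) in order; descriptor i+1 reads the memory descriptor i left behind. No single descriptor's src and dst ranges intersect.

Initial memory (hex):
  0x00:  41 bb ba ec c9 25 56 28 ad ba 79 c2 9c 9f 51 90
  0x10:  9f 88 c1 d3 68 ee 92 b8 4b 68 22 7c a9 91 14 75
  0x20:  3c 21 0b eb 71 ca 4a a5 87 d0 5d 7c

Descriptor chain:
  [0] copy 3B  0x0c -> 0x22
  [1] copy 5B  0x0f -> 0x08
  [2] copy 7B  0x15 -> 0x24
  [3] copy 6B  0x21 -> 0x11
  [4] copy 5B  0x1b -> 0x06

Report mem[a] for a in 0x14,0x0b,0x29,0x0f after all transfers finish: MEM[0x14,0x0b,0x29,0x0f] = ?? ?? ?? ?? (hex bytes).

MEM[0x14,0x0b,0x29,0x0f] = ee c1 22 90

D0: mem[0x22..0x24] <- [9c 9f 51]
D1: mem[0x08..0x0c] <- [90 9f 88 c1 d3]
D2: mem[0x24..0x2a] <- [ee 92 b8 4b 68 22 7c]
D3: mem[0x11..0x16] <- [21 9c 9f ee 92 b8]
D4: mem[0x06..0x0a] <- [7c a9 91 14 75]
query mem[0x14]=0xee, mem[0x0b]=0xc1, mem[0x29]=0x22, mem[0x0f]=0x90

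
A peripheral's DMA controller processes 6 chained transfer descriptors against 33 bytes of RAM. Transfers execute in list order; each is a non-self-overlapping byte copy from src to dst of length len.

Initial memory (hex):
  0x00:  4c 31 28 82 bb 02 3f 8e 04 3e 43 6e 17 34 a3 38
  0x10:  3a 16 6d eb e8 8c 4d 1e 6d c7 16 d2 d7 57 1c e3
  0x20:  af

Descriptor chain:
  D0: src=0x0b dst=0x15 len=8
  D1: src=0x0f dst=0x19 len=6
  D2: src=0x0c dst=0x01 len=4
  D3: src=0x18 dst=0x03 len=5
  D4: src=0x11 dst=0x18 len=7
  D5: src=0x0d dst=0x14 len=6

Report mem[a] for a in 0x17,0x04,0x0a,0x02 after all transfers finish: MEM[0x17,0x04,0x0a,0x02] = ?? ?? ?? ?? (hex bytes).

D0: mem[0x15..0x1c] <- [6e 17 34 a3 38 3a 16 6d]
D1: mem[0x19..0x1e] <- [38 3a 16 6d eb e8]
D2: mem[0x01..0x04] <- [17 34 a3 38]
D3: mem[0x03..0x07] <- [a3 38 3a 16 6d]
D4: mem[0x18..0x1e] <- [16 6d eb e8 6e 17 34]
D5: mem[0x14..0x19] <- [34 a3 38 3a 16 6d]
query mem[0x17]=0x3a, mem[0x04]=0x38, mem[0x0a]=0x43, mem[0x02]=0x34

MEM[0x17,0x04,0x0a,0x02] = 3a 38 43 34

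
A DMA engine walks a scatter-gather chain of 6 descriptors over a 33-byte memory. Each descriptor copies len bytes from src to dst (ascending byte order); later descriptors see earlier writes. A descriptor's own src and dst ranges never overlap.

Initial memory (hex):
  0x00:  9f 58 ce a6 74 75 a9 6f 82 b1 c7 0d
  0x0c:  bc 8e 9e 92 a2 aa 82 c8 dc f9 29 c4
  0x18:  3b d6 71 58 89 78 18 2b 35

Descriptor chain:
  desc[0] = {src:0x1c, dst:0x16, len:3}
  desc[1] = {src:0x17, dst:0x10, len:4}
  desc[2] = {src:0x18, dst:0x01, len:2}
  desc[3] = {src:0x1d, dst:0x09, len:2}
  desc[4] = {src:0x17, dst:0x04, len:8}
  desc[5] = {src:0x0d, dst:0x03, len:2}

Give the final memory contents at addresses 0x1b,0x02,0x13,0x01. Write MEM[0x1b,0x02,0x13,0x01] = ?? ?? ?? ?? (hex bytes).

MEM[0x1b,0x02,0x13,0x01] = 58 d6 71 18

[0] 0x1c->0x16 len=3 : 89 78 18
[1] 0x17->0x10 len=4 : 78 18 d6 71
[2] 0x18->0x01 len=2 : 18 d6
[3] 0x1d->0x09 len=2 : 78 18
[4] 0x17->0x04 len=8 : 78 18 d6 71 58 89 78 18
[5] 0x0d->0x03 len=2 : 8e 9e
query mem[0x1b]=0x58, mem[0x02]=0xd6, mem[0x13]=0x71, mem[0x01]=0x18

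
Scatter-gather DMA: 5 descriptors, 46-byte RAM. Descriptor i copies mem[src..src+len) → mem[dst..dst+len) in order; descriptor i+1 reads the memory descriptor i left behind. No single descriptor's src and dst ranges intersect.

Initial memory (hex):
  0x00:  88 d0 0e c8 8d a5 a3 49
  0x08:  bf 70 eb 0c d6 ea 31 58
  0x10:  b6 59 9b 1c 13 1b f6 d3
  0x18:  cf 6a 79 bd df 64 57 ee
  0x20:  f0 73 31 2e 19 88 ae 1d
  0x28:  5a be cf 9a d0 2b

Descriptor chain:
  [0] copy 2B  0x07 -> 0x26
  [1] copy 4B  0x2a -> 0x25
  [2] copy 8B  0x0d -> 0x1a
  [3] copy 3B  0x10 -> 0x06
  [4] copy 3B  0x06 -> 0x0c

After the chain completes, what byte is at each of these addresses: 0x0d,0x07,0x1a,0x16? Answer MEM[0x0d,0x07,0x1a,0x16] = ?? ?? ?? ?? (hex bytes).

#0 dst[0x26+2] := {0x49,0xbf}
#1 dst[0x25+4] := {0xcf,0x9a,0xd0,0x2b}
#2 dst[0x1a+8] := {0xea,0x31,0x58,0xb6,0x59,0x9b,0x1c,0x13}
#3 dst[0x06+3] := {0xb6,0x59,0x9b}
#4 dst[0x0c+3] := {0xb6,0x59,0x9b}
query mem[0x0d]=0x59, mem[0x07]=0x59, mem[0x1a]=0xea, mem[0x16]=0xf6

MEM[0x0d,0x07,0x1a,0x16] = 59 59 ea f6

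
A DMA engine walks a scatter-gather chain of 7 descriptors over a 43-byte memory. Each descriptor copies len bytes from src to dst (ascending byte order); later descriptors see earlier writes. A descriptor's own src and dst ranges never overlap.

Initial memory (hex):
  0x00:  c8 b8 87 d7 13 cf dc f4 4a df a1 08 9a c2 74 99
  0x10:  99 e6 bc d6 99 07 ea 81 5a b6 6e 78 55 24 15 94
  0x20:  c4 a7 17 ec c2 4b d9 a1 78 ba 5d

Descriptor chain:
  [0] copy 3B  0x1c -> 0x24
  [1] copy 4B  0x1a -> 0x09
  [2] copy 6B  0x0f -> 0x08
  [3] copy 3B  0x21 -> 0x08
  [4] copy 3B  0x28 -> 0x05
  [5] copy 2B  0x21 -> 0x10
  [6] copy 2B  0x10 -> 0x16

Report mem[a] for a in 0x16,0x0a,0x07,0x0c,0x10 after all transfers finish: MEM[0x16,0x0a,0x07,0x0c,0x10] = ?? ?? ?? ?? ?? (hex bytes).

D0: mem[0x24..0x26] <- [55 24 15]
D1: mem[0x09..0x0c] <- [6e 78 55 24]
D2: mem[0x08..0x0d] <- [99 99 e6 bc d6 99]
D3: mem[0x08..0x0a] <- [a7 17 ec]
D4: mem[0x05..0x07] <- [78 ba 5d]
D5: mem[0x10..0x11] <- [a7 17]
D6: mem[0x16..0x17] <- [a7 17]
query mem[0x16]=0xa7, mem[0x0a]=0xec, mem[0x07]=0x5d, mem[0x0c]=0xd6, mem[0x10]=0xa7

MEM[0x16,0x0a,0x07,0x0c,0x10] = a7 ec 5d d6 a7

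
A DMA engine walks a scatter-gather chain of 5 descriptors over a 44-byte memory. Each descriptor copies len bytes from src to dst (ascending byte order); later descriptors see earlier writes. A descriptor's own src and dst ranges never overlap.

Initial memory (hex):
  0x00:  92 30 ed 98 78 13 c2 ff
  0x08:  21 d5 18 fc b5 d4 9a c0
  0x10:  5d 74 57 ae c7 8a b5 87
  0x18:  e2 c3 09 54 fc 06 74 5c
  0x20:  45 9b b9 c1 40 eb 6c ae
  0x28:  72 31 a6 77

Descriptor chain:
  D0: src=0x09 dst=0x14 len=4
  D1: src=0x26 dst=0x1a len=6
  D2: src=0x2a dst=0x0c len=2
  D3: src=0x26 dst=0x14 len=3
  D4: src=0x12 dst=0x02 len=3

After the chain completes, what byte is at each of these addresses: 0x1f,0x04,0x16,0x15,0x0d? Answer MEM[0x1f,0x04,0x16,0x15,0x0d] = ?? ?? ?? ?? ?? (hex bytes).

MEM[0x1f,0x04,0x16,0x15,0x0d] = 77 6c 72 ae 77

D0: mem[0x14..0x17] <- [d5 18 fc b5]
D1: mem[0x1a..0x1f] <- [6c ae 72 31 a6 77]
D2: mem[0x0c..0x0d] <- [a6 77]
D3: mem[0x14..0x16] <- [6c ae 72]
D4: mem[0x02..0x04] <- [57 ae 6c]
query mem[0x1f]=0x77, mem[0x04]=0x6c, mem[0x16]=0x72, mem[0x15]=0xae, mem[0x0d]=0x77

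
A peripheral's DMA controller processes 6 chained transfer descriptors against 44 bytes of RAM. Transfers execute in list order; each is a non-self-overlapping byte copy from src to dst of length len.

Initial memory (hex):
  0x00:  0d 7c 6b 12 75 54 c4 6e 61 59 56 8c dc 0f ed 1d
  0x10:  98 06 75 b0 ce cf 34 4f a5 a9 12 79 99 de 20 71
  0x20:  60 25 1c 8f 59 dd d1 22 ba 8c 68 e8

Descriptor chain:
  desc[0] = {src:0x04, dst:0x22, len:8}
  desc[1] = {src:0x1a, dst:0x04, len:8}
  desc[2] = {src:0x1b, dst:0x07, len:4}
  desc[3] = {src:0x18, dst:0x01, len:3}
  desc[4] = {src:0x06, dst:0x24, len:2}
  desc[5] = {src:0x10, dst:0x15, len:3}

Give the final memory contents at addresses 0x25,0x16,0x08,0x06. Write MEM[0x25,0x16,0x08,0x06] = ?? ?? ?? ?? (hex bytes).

MEM[0x25,0x16,0x08,0x06] = 79 06 99 99

  after D0: wrote 8B at 0x22 = 7554c46e6159568c
  after D1: wrote 8B at 0x04 = 127999de20716025
  after D2: wrote 4B at 0x07 = 7999de20
  after D3: wrote 3B at 0x01 = a5a912
  after D4: wrote 2B at 0x24 = 9979
  after D5: wrote 3B at 0x15 = 980675
query mem[0x25]=0x79, mem[0x16]=0x06, mem[0x08]=0x99, mem[0x06]=0x99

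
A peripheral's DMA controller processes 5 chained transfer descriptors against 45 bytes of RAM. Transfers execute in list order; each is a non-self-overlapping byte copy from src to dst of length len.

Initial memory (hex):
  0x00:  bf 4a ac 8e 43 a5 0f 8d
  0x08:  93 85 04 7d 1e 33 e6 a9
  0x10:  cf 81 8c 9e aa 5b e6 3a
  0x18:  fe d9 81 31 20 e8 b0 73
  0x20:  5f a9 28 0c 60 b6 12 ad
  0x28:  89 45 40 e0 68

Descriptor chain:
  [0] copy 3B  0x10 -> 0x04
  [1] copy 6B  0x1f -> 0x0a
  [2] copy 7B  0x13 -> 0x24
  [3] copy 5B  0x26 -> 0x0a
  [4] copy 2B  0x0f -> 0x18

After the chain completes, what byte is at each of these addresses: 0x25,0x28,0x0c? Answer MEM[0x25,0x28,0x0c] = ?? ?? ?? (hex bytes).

#0 dst[0x04+3] := {0xcf,0x81,0x8c}
#1 dst[0x0a+6] := {0x73,0x5f,0xa9,0x28,0x0c,0x60}
#2 dst[0x24+7] := {0x9e,0xaa,0x5b,0xe6,0x3a,0xfe,0xd9}
#3 dst[0x0a+5] := {0x5b,0xe6,0x3a,0xfe,0xd9}
#4 dst[0x18+2] := {0x60,0xcf}
query mem[0x25]=0xaa, mem[0x28]=0x3a, mem[0x0c]=0x3a

MEM[0x25,0x28,0x0c] = aa 3a 3a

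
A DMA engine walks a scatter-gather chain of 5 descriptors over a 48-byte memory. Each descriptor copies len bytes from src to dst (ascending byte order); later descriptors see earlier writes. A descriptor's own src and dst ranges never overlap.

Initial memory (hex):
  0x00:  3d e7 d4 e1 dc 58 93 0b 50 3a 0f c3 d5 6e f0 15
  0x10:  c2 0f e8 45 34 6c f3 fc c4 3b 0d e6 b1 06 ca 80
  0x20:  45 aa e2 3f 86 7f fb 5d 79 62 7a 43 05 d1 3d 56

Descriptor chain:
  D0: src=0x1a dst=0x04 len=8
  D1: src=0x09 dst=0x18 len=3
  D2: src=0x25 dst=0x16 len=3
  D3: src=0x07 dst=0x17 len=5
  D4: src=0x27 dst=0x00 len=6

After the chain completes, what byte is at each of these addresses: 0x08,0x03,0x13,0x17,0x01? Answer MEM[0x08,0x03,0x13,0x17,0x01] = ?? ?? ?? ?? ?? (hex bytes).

#0 dst[0x04+8] := {0x0d,0xe6,0xb1,0x06,0xca,0x80,0x45,0xaa}
#1 dst[0x18+3] := {0x80,0x45,0xaa}
#2 dst[0x16+3] := {0x7f,0xfb,0x5d}
#3 dst[0x17+5] := {0x06,0xca,0x80,0x45,0xaa}
#4 dst[0x00+6] := {0x5d,0x79,0x62,0x7a,0x43,0x05}
query mem[0x08]=0xca, mem[0x03]=0x7a, mem[0x13]=0x45, mem[0x17]=0x06, mem[0x01]=0x79

MEM[0x08,0x03,0x13,0x17,0x01] = ca 7a 45 06 79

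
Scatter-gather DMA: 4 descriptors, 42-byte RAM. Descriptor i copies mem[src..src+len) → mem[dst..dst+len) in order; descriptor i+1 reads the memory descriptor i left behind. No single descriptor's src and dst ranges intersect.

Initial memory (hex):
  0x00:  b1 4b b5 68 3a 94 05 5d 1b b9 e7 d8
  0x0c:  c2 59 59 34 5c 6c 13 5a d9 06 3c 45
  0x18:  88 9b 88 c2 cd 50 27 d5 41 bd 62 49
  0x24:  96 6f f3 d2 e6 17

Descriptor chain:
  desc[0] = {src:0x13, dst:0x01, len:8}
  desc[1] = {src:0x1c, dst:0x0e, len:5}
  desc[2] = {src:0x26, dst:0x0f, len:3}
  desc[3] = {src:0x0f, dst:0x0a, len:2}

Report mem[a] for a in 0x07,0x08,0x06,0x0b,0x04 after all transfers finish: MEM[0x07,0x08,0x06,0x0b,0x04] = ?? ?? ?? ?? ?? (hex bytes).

D0: mem[0x01..0x08] <- [5a d9 06 3c 45 88 9b 88]
D1: mem[0x0e..0x12] <- [cd 50 27 d5 41]
D2: mem[0x0f..0x11] <- [f3 d2 e6]
D3: mem[0x0a..0x0b] <- [f3 d2]
query mem[0x07]=0x9b, mem[0x08]=0x88, mem[0x06]=0x88, mem[0x0b]=0xd2, mem[0x04]=0x3c

MEM[0x07,0x08,0x06,0x0b,0x04] = 9b 88 88 d2 3c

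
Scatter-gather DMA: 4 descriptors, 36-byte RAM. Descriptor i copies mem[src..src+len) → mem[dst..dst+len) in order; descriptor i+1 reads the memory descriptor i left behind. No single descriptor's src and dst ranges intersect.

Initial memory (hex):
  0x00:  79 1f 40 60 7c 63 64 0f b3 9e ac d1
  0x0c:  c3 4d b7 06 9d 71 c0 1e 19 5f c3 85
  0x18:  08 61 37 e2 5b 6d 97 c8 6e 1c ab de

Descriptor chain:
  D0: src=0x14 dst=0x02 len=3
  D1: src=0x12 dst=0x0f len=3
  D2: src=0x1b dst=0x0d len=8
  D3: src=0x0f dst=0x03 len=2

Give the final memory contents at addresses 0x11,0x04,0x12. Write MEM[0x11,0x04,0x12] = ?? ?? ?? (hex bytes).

D0: mem[0x02..0x04] <- [19 5f c3]
D1: mem[0x0f..0x11] <- [c0 1e 19]
D2: mem[0x0d..0x14] <- [e2 5b 6d 97 c8 6e 1c ab]
D3: mem[0x03..0x04] <- [6d 97]
query mem[0x11]=0xc8, mem[0x04]=0x97, mem[0x12]=0x6e

MEM[0x11,0x04,0x12] = c8 97 6e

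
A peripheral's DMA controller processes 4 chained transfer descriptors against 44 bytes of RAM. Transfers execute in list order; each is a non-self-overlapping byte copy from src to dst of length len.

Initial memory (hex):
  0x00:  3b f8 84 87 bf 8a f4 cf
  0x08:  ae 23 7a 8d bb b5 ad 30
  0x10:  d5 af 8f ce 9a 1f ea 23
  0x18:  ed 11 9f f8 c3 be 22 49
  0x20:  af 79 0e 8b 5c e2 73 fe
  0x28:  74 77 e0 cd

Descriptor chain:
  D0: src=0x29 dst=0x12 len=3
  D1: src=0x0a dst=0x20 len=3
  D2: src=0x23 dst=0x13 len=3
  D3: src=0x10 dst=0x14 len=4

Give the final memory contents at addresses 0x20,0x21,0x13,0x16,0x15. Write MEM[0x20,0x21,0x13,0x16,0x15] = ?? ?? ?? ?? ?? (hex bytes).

[0] 0x29->0x12 len=3 : 77 e0 cd
[1] 0x0a->0x20 len=3 : 7a 8d bb
[2] 0x23->0x13 len=3 : 8b 5c e2
[3] 0x10->0x14 len=4 : d5 af 77 8b
query mem[0x20]=0x7a, mem[0x21]=0x8d, mem[0x13]=0x8b, mem[0x16]=0x77, mem[0x15]=0xaf

MEM[0x20,0x21,0x13,0x16,0x15] = 7a 8d 8b 77 af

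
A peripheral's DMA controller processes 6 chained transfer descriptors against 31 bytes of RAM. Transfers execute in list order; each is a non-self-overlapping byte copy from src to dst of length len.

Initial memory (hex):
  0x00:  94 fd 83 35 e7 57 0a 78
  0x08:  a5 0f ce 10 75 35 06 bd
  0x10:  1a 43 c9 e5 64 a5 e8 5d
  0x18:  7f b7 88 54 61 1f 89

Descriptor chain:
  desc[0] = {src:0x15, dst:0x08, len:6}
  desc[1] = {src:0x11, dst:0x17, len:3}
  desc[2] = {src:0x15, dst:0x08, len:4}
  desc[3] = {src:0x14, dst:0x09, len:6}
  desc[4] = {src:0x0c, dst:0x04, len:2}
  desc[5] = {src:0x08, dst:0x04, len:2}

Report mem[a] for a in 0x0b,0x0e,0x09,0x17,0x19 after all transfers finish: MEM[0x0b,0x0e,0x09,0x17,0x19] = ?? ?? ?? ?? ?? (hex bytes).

  after D0: wrote 6B at 0x08 = a5e85d7fb788
  after D1: wrote 3B at 0x17 = 43c9e5
  after D2: wrote 4B at 0x08 = a5e843c9
  after D3: wrote 6B at 0x09 = 64a5e843c9e5
  after D4: wrote 2B at 0x04 = 43c9
  after D5: wrote 2B at 0x04 = a564
query mem[0x0b]=0xe8, mem[0x0e]=0xe5, mem[0x09]=0x64, mem[0x17]=0x43, mem[0x19]=0xe5

MEM[0x0b,0x0e,0x09,0x17,0x19] = e8 e5 64 43 e5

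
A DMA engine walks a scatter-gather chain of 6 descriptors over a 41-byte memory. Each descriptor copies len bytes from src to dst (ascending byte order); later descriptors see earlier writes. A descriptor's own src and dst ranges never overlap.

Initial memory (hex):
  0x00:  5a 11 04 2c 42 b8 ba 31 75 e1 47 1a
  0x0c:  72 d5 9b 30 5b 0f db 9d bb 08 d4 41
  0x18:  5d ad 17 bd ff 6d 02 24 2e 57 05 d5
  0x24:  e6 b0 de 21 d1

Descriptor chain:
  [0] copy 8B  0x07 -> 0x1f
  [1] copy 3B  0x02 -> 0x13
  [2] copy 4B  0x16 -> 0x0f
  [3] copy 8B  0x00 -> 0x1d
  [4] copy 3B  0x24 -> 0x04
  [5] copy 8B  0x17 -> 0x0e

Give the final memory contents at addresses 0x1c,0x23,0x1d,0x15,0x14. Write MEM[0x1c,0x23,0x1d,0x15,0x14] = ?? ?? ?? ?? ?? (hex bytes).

D0: mem[0x1f..0x26] <- [31 75 e1 47 1a 72 d5 9b]
D1: mem[0x13..0x15] <- [04 2c 42]
D2: mem[0x0f..0x12] <- [d4 41 5d ad]
D3: mem[0x1d..0x24] <- [5a 11 04 2c 42 b8 ba 31]
D4: mem[0x04..0x06] <- [31 d5 9b]
D5: mem[0x0e..0x15] <- [41 5d ad 17 bd ff 5a 11]
query mem[0x1c]=0xff, mem[0x23]=0xba, mem[0x1d]=0x5a, mem[0x15]=0x11, mem[0x14]=0x5a

MEM[0x1c,0x23,0x1d,0x15,0x14] = ff ba 5a 11 5a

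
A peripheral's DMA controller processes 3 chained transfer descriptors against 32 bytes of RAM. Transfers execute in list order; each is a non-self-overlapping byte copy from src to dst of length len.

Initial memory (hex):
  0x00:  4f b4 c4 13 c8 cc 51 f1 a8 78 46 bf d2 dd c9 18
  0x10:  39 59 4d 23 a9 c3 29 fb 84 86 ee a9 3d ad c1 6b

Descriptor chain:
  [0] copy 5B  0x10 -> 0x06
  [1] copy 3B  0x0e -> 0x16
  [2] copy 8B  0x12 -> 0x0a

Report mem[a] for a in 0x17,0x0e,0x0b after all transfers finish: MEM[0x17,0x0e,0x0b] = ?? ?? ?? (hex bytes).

D0: mem[0x06..0x0a] <- [39 59 4d 23 a9]
D1: mem[0x16..0x18] <- [c9 18 39]
D2: mem[0x0a..0x11] <- [4d 23 a9 c3 c9 18 39 86]
query mem[0x17]=0x18, mem[0x0e]=0xc9, mem[0x0b]=0x23

MEM[0x17,0x0e,0x0b] = 18 c9 23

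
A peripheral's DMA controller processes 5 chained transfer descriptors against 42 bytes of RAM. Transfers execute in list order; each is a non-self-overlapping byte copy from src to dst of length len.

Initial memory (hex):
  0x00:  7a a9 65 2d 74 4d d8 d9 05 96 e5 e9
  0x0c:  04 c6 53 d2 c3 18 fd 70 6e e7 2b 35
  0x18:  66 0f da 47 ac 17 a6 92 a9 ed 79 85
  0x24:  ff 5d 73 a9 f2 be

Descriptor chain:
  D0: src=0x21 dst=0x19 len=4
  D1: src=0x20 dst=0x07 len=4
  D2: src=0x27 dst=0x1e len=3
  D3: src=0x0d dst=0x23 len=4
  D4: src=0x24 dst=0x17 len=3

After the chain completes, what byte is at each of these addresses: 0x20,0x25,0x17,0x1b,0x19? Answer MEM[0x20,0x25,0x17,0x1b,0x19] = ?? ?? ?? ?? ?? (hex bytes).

#0 dst[0x19+4] := {0xed,0x79,0x85,0xff}
#1 dst[0x07+4] := {0xa9,0xed,0x79,0x85}
#2 dst[0x1e+3] := {0xa9,0xf2,0xbe}
#3 dst[0x23+4] := {0xc6,0x53,0xd2,0xc3}
#4 dst[0x17+3] := {0x53,0xd2,0xc3}
query mem[0x20]=0xbe, mem[0x25]=0xd2, mem[0x17]=0x53, mem[0x1b]=0x85, mem[0x19]=0xc3

MEM[0x20,0x25,0x17,0x1b,0x19] = be d2 53 85 c3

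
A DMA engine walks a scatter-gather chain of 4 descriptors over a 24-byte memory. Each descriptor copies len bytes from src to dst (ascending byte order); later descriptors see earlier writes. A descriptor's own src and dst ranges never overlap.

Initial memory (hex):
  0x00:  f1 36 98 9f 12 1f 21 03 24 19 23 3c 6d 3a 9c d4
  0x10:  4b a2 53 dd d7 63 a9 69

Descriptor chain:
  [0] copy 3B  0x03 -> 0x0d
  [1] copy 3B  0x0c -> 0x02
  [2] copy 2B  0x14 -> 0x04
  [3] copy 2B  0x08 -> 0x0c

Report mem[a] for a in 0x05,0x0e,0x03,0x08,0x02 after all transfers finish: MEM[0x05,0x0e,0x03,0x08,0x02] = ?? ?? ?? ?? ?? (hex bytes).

MEM[0x05,0x0e,0x03,0x08,0x02] = 63 12 9f 24 6d

[0] 0x03->0x0d len=3 : 9f 12 1f
[1] 0x0c->0x02 len=3 : 6d 9f 12
[2] 0x14->0x04 len=2 : d7 63
[3] 0x08->0x0c len=2 : 24 19
query mem[0x05]=0x63, mem[0x0e]=0x12, mem[0x03]=0x9f, mem[0x08]=0x24, mem[0x02]=0x6d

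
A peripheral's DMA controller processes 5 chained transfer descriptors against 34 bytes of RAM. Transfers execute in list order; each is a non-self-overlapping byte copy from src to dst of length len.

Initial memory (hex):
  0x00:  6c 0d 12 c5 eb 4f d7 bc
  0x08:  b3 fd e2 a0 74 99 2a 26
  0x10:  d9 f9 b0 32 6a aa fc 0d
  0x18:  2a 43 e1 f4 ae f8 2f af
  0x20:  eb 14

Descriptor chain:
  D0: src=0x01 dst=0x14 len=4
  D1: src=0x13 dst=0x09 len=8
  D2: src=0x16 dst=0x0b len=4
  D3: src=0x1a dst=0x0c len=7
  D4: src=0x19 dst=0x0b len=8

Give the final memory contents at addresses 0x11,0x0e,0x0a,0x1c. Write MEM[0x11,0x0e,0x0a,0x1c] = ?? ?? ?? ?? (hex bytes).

#0 dst[0x14+4] := {0x0d,0x12,0xc5,0xeb}
#1 dst[0x09+8] := {0x32,0x0d,0x12,0xc5,0xeb,0x2a,0x43,0xe1}
#2 dst[0x0b+4] := {0xc5,0xeb,0x2a,0x43}
#3 dst[0x0c+7] := {0xe1,0xf4,0xae,0xf8,0x2f,0xaf,0xeb}
#4 dst[0x0b+8] := {0x43,0xe1,0xf4,0xae,0xf8,0x2f,0xaf,0xeb}
query mem[0x11]=0xaf, mem[0x0e]=0xae, mem[0x0a]=0x0d, mem[0x1c]=0xae

MEM[0x11,0x0e,0x0a,0x1c] = af ae 0d ae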